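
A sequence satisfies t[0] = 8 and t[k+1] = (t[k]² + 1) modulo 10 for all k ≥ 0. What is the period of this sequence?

t[0] = 8; t[1] = 5; t[2] = 6; t[3] = 7; t[4] = 0; t[5] = 1; t[6] = 2; t[7] = 5.
Since t[7] = t[1] = 5, the sequence is eventually periodic: after a pre-period of length 1 it cycles with period 6.

6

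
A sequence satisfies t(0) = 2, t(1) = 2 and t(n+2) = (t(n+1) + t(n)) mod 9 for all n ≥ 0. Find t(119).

0

t(0) = 2,  t(1) = 2,  t(2) = 4,  t(3) = 6,  t(4) = 1,  t(5) = 7,  t(6) = 8,  t(7) = 6,  t(8) = 5,  t(9) = 2,  t(10) = 7,  t(11) = 0,  t(12) = 7,  t(13) = 7,  t(14) = 5,  t(15) = 3,  t(16) = 8,  t(17) = 2,  t(18) = 1,  t(19) = 3,  t(20) = 4,  t(21) = 7,  t(22) = 2,  t(23) = 0,  t(24) = 2,  t(25) = 2.
Since (t(24), t(25)) = (t(0), t(1)) = (2, 2) (two consecutive terms determine the rest), the sequence is periodic with period 24.
(119 - 0) mod 24 = 23, so t(119) = t(23) = 0.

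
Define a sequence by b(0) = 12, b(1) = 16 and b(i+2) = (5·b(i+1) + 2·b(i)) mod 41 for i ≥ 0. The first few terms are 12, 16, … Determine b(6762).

Computing terms: b(0) = 12,  b(1) = 16,  b(2) = 22,  b(3) = 19,  b(4) = 16,  b(5) = 36,  b(6) = 7,  b(7) = 25,  b(8) = 16,  b(9) = 7,  b(10) = 26,  b(11) = 21,  b(12) = 34,  b(13) = 7,  b(14) = 21,  b(15) = 37,  b(16) = 22,  b(17) = 20,  b(18) = 21,  b(19) = 22,  b(20) = 29,  b(21) = 25,  b(22) = 19,  b(23) = 22,  b(24) = 25,  b(25) = 5,  b(26) = 34,  b(27) = 16,  b(28) = 25,  b(29) = 34,  b(30) = 15,  b(31) = 20,  b(32) = 7,  b(33) = 34,  b(34) = 20,  b(35) = 4,  b(36) = 19,  b(37) = 21,  b(38) = 20,  b(39) = 19,  b(40) = 12,  b(41) = 16.
Since (b(40), b(41)) = (b(0), b(1)) = (12, 16) (two consecutive terms determine the rest), the sequence is periodic with period 40.
(6762 - 0) mod 40 = 2, so b(6762) = b(2) = 22.

22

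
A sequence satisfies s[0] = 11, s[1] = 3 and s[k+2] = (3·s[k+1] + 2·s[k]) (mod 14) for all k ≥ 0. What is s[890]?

11

Computing terms: s[0] = 11,  s[1] = 3,  s[2] = 3,  s[3] = 1,  s[4] = 9,  s[5] = 1,  s[6] = 7,  s[7] = 9,  s[8] = 13,  s[9] = 1,  s[10] = 1,  s[11] = 5,  s[12] = 3,  s[13] = 5,  s[14] = 7,  s[15] = 3,  s[16] = 9,  s[17] = 5,  s[18] = 5,  s[19] = 11,  s[20] = 1,  s[21] = 11,  s[22] = 7,  s[23] = 1,  s[24] = 3,  s[25] = 11,  s[26] = 11,  s[27] = 13,  s[28] = 5,  s[29] = 13,  s[30] = 7,  s[31] = 5,  s[32] = 1,  s[33] = 13,  s[34] = 13,  s[35] = 9,  s[36] = 11,  s[37] = 9,  s[38] = 7,  s[39] = 11,  s[40] = 5,  s[41] = 9,  s[42] = 9,  s[43] = 3,  s[44] = 13,  s[45] = 3,  s[46] = 7,  s[47] = 13,  s[48] = 11,  s[49] = 3.
The sequence repeats with period 48.
So s[890] = s[0 + ((890-0) mod 48)] = s[26] = 11.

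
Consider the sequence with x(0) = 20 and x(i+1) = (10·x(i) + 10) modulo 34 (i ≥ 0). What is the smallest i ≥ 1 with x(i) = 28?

14

We have x(0) = 20, x(1) = 6, x(2) = 2, x(3) = 30, x(4) = 4, x(5) = 16, x(6) = 0, x(7) = 10, x(8) = 8, x(9) = 22, x(10) = 26, x(11) = 32, x(12) = 24, x(13) = 12, x(14) = 28, x(15) = 18, x(16) = 20.
Since x(16) = x(0) = 20, the sequence is periodic with period 16.
The value 28 first appears (with i ≥ 1) at x(14).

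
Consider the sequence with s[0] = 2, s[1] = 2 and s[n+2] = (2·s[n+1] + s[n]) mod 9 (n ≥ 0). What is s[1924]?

Computing terms: s[0] = 2; s[1] = 2; s[2] = 6; s[3] = 5; s[4] = 7; s[5] = 1; s[6] = 0; s[7] = 1; s[8] = 2; s[9] = 5; s[10] = 3; s[11] = 2; s[12] = 7; s[13] = 7; s[14] = 3; s[15] = 4; s[16] = 2; s[17] = 8; s[18] = 0; s[19] = 8; s[20] = 7; s[21] = 4; s[22] = 6; s[23] = 7; s[24] = 2; s[25] = 2.
Since (s[24], s[25]) = (s[0], s[1]) = (2, 2) (two consecutive terms determine the rest), the sequence is periodic with period 24.
So s[1924] = s[0 + ((1924-0) mod 24)] = s[4] = 7.

7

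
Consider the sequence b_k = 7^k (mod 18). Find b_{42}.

1

Computing terms: b_1 = 7, b_2 = 13, b_3 = 1, b_4 = 7.
Since b_4 = b_1 = 7, the sequence is periodic with period 3.
So b_{42} = b_{1 + ((42-1) mod 3)} = b_3 = 1.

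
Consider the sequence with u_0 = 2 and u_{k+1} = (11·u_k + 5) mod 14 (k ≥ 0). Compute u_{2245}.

We have u_0 = 2; u_1 = 13; u_2 = 8; u_3 = 9; u_4 = 6; u_5 = 1; u_6 = 2.
Since u_6 = u_0 = 2, the sequence is periodic with period 6.
(2245 - 0) mod 6 = 1, so u_{2245} = u_1 = 13.

13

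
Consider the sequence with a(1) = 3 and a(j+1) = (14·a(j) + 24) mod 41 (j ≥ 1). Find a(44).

Listing terms: a(1) = 3, a(2) = 25, a(3) = 5, a(4) = 12, a(5) = 28, a(6) = 6, a(7) = 26, a(8) = 19, a(9) = 3.
The sequence repeats with period 8.
(44 - 1) mod 8 = 3, so a(44) = a(4) = 12.

12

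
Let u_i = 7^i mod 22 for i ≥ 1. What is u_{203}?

u_1 = 7, u_2 = 5, u_3 = 13, u_4 = 3, u_5 = 21, u_6 = 15, u_7 = 17, u_8 = 9, u_9 = 19, u_{10} = 1, u_{11} = 7.
Since u_{11} = u_1 = 7, the sequence is periodic with period 10.
(203 - 1) mod 10 = 2, so u_{203} = u_3 = 13.

13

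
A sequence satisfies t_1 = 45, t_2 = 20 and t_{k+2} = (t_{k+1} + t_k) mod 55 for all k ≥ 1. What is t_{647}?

0

Computing terms: t_1 = 45, t_2 = 20, t_3 = 10, t_4 = 30, t_5 = 40, t_6 = 15, t_7 = 0, t_8 = 15, t_9 = 15, t_{10} = 30, t_{11} = 45, t_{12} = 20.
Since (t_{11}, t_{12}) = (t_1, t_2) = (45, 20) (two consecutive terms determine the rest), the sequence is periodic with period 10.
So t_{647} = t_{1 + ((647-1) mod 10)} = t_7 = 0.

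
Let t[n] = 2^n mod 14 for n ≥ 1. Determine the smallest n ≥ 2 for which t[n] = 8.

Computing terms: t[1] = 2; t[2] = 4; t[3] = 8; t[4] = 2.
Since t[4] = t[1] = 2, the sequence is periodic with period 3.
The value 8 first appears (with n ≥ 2) at t[3].

3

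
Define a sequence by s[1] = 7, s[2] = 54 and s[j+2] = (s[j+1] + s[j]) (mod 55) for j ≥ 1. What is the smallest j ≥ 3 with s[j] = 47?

20

Computing terms: s[1] = 7,  s[2] = 54,  s[3] = 6,  s[4] = 5,  s[5] = 11,  s[6] = 16,  s[7] = 27,  s[8] = 43,  s[9] = 15,  s[10] = 3,  s[11] = 18,  s[12] = 21,  s[13] = 39,  s[14] = 5,  s[15] = 44,  s[16] = 49,  s[17] = 38,  s[18] = 32,  s[19] = 15,  s[20] = 47,  s[21] = 7,  s[22] = 54.
Since (s[21], s[22]) = (s[1], s[2]) = (7, 54) (two consecutive terms determine the rest), the sequence is periodic with period 20.
The value 47 first appears (with j ≥ 3) at s[20].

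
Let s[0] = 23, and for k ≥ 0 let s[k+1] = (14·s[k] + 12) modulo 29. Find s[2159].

Listing terms: s[0] = 23,  s[1] = 15,  s[2] = 19,  s[3] = 17,  s[4] = 18,  s[5] = 3,  s[6] = 25,  s[7] = 14,  s[8] = 5,  s[9] = 24,  s[10] = 0,  s[11] = 12,  s[12] = 6,  s[13] = 9,  s[14] = 22,  s[15] = 1,  s[16] = 26,  s[17] = 28,  s[18] = 27,  s[19] = 13,  s[20] = 20,  s[21] = 2,  s[22] = 11,  s[23] = 21,  s[24] = 16,  s[25] = 4,  s[26] = 10,  s[27] = 7,  s[28] = 23.
The sequence repeats with period 28.
(2159 - 0) mod 28 = 3, so s[2159] = s[3] = 17.

17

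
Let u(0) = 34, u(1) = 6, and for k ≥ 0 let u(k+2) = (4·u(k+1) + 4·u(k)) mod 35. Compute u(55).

u(0) = 34, u(1) = 6, u(2) = 20, u(3) = 34, u(4) = 6.
The sequence repeats with period 3.
So u(55) = u(0 + ((55-0) mod 3)) = u(1) = 6.

6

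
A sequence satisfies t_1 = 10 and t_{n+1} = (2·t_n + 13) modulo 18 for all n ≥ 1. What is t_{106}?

We have t_1 = 10,  t_2 = 15,  t_3 = 7,  t_4 = 9,  t_5 = 13,  t_6 = 3,  t_7 = 1,  t_8 = 15.
Since t_8 = t_2 = 15, the sequence is eventually periodic: after a pre-period of length 1 it cycles with period 6.
For n ≥ 2, t_n depends only on (n - 2) mod 6. (106 - 2) mod 6 = 2, so t_{106} = t_4 = 9.

9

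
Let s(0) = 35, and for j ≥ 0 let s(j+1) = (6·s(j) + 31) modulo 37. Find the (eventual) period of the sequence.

Computing terms: s(0) = 35,  s(1) = 19,  s(2) = 34,  s(3) = 13,  s(4) = 35.
Since s(4) = s(0) = 35, the sequence is periodic with period 4.

4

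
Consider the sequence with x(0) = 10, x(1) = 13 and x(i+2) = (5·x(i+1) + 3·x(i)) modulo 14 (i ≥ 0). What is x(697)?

13

Computing terms: x(0) = 10; x(1) = 13; x(2) = 11; x(3) = 10; x(4) = 13.
Since (x(3), x(4)) = (x(0), x(1)) = (10, 13) (two consecutive terms determine the rest), the sequence is periodic with period 3.
So x(697) = x(0 + ((697-0) mod 3)) = x(1) = 13.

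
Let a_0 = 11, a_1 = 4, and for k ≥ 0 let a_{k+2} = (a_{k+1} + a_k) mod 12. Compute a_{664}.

We have a_0 = 11, a_1 = 4, a_2 = 3, a_3 = 7, a_4 = 10, a_5 = 5, a_6 = 3, a_7 = 8, a_8 = 11, a_9 = 7, a_{10} = 6, a_{11} = 1, a_{12} = 7, a_{13} = 8, a_{14} = 3, a_{15} = 11, a_{16} = 2, a_{17} = 1, a_{18} = 3, a_{19} = 4, a_{20} = 7, a_{21} = 11, a_{22} = 6, a_{23} = 5, a_{24} = 11, a_{25} = 4.
The sequence repeats with period 24.
So a_{664} = a_{0 + ((664-0) mod 24)} = a_{16} = 2.

2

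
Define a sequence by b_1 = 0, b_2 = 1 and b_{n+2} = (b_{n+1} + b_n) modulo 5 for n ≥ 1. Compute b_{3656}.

0

Listing terms: b_1 = 0,  b_2 = 1,  b_3 = 1,  b_4 = 2,  b_5 = 3,  b_6 = 0,  b_7 = 3,  b_8 = 3,  b_9 = 1,  b_{10} = 4,  b_{11} = 0,  b_{12} = 4,  b_{13} = 4,  b_{14} = 3,  b_{15} = 2,  b_{16} = 0,  b_{17} = 2,  b_{18} = 2,  b_{19} = 4,  b_{20} = 1,  b_{21} = 0,  b_{22} = 1.
The sequence repeats with period 20.
So b_{3656} = b_{1 + ((3656-1) mod 20)} = b_{16} = 0.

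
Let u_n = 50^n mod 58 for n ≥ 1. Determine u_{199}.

u_1 = 50,  u_2 = 6,  u_3 = 10,  u_4 = 36,  u_5 = 2,  u_6 = 42,  u_7 = 12,  u_8 = 20,  u_9 = 14,  u_{10} = 4,  u_{11} = 26,  u_{12} = 24,  u_{13} = 40,  u_{14} = 28,  u_{15} = 8,  u_{16} = 52,  u_{17} = 48,  u_{18} = 22,  u_{19} = 56,  u_{20} = 16,  u_{21} = 46,  u_{22} = 38,  u_{23} = 44,  u_{24} = 54,  u_{25} = 32,  u_{26} = 34,  u_{27} = 18,  u_{28} = 30,  u_{29} = 50.
The sequence repeats with period 28.
(199 - 1) mod 28 = 2, so u_{199} = u_3 = 10.

10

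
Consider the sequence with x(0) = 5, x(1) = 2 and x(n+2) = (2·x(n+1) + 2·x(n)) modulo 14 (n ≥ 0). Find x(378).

x(0) = 5; x(1) = 2; x(2) = 0; x(3) = 4; x(4) = 8; x(5) = 10; x(6) = 8; x(7) = 8; x(8) = 4; x(9) = 10; x(10) = 0; x(11) = 6; x(12) = 12; x(13) = 8; x(14) = 12; x(15) = 12; x(16) = 6; x(17) = 8; x(18) = 0; x(19) = 2; x(20) = 4; x(21) = 12; x(22) = 4; x(23) = 4; x(24) = 2; x(25) = 12; x(26) = 0; x(27) = 10; x(28) = 6; x(29) = 4; x(30) = 6; x(31) = 6; x(32) = 10; x(33) = 4; x(34) = 0; x(35) = 8; x(36) = 2; x(37) = 6; x(38) = 2; x(39) = 2; x(40) = 8; x(41) = 6; x(42) = 0; x(43) = 12; x(44) = 10; x(45) = 2; x(46) = 10; x(47) = 10; x(48) = 12; x(49) = 2; x(50) = 0.
Since (x(49), x(50)) = (x(1), x(2)) = (2, 0) (two consecutive terms determine the rest), the sequence is eventually periodic: after a pre-period of length 1 it cycles with period 48.
For n ≥ 1, x(n) depends only on (n - 1) mod 48. (378 - 1) mod 48 = 41, so x(378) = x(42) = 0.

0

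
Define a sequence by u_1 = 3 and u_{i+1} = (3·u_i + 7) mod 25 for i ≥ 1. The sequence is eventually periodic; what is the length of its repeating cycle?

u_1 = 3, u_2 = 16, u_3 = 5, u_4 = 22, u_5 = 23, u_6 = 1, u_7 = 10, u_8 = 12, u_9 = 18, u_{10} = 11, u_{11} = 15, u_{12} = 2, u_{13} = 13, u_{14} = 21, u_{15} = 20, u_{16} = 17, u_{17} = 8, u_{18} = 6, u_{19} = 0, u_{20} = 7, u_{21} = 3.
The sequence repeats with period 20.

20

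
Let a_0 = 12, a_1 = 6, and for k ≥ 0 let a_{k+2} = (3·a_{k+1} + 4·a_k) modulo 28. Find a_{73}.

Computing terms: a_0 = 12; a_1 = 6; a_2 = 10; a_3 = 26; a_4 = 6; a_5 = 10.
Since (a_4, a_5) = (a_1, a_2) = (6, 10) (two consecutive terms determine the rest), the sequence is eventually periodic: after a pre-period of length 1 it cycles with period 3.
For k ≥ 1, a_k depends only on (k - 1) mod 3. (73 - 1) mod 3 = 0, so a_{73} = a_1 = 6.

6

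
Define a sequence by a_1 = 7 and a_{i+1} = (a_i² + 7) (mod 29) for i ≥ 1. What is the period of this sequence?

7

We have a_1 = 7, a_2 = 27, a_3 = 11, a_4 = 12, a_5 = 6, a_6 = 14, a_7 = 0, a_8 = 7.
The sequence repeats with period 7.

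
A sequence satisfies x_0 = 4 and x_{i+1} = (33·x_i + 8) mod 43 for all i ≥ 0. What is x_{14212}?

24

We have x_0 = 4, x_1 = 11, x_2 = 27, x_3 = 39, x_4 = 5, x_5 = 1, x_6 = 41, x_7 = 28, x_8 = 29, x_9 = 19, x_{10} = 33, x_{11} = 22, x_{12} = 3, x_{13} = 21, x_{14} = 13, x_{15} = 7, x_{16} = 24, x_{17} = 26, x_{18} = 6, x_{19} = 34, x_{20} = 12, x_{21} = 17, x_{22} = 10, x_{23} = 37, x_{24} = 25, x_{25} = 16, x_{26} = 20, x_{27} = 23, x_{28} = 36, x_{29} = 35, x_{30} = 2, x_{31} = 31, x_{32} = 42, x_{33} = 18, x_{34} = 0, x_{35} = 8, x_{36} = 14, x_{37} = 40, x_{38} = 38, x_{39} = 15, x_{40} = 30, x_{41} = 9, x_{42} = 4.
Since x_{42} = x_0 = 4, the sequence is periodic with period 42.
(14212 - 0) mod 42 = 16, so x_{14212} = x_{16} = 24.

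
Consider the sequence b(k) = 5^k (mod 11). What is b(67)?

3

We have b(1) = 5, b(2) = 3, b(3) = 4, b(4) = 9, b(5) = 1, b(6) = 5.
The sequence repeats with period 5.
(67 - 1) mod 5 = 1, so b(67) = b(2) = 3.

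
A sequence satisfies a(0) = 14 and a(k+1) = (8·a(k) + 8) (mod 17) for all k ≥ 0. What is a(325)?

4

We have a(0) = 14; a(1) = 1; a(2) = 16; a(3) = 0; a(4) = 8; a(5) = 4; a(6) = 6; a(7) = 5; a(8) = 14.
Since a(8) = a(0) = 14, the sequence is periodic with period 8.
(325 - 0) mod 8 = 5, so a(325) = a(5) = 4.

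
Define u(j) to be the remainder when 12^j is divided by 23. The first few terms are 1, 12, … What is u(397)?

12

Computing terms: u(0) = 1, u(1) = 12, u(2) = 6, u(3) = 3, u(4) = 13, u(5) = 18, u(6) = 9, u(7) = 16, u(8) = 8, u(9) = 4, u(10) = 2, u(11) = 1.
The sequence repeats with period 11.
(397 - 0) mod 11 = 1, so u(397) = u(1) = 12.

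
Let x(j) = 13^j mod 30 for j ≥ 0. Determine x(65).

13

x(0) = 1,  x(1) = 13,  x(2) = 19,  x(3) = 7,  x(4) = 1.
Since x(4) = x(0) = 1, the sequence is periodic with period 4.
(65 - 0) mod 4 = 1, so x(65) = x(1) = 13.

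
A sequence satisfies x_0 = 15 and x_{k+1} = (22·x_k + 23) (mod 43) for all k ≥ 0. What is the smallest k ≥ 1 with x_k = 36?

4

x_0 = 15,  x_1 = 9,  x_2 = 6,  x_3 = 26,  x_4 = 36,  x_5 = 41,  x_6 = 22,  x_7 = 34,  x_8 = 40,  x_9 = 0,  x_{10} = 23,  x_{11} = 13,  x_{12} = 8,  x_{13} = 27,  x_{14} = 15.
The sequence repeats with period 14.
The value 36 first appears (with k ≥ 1) at x_4.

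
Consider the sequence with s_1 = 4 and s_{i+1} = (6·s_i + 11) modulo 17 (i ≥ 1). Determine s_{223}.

We have s_1 = 4; s_2 = 1; s_3 = 0; s_4 = 11; s_5 = 9; s_6 = 14; s_7 = 10; s_8 = 3; s_9 = 12; s_{10} = 15; s_{11} = 16; s_{12} = 5; s_{13} = 7; s_{14} = 2; s_{15} = 6; s_{16} = 13; s_{17} = 4.
Since s_{17} = s_1 = 4, the sequence is periodic with period 16.
So s_{223} = s_{1 + ((223-1) mod 16)} = s_{15} = 6.

6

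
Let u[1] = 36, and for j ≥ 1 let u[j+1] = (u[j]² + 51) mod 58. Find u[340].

Listing terms: u[1] = 36; u[2] = 13; u[3] = 46; u[4] = 21; u[5] = 28; u[6] = 23; u[7] = 0; u[8] = 51; u[9] = 42; u[10] = 17; u[11] = 50; u[12] = 57; u[13] = 52; u[14] = 29; u[15] = 22; u[16] = 13.
Since u[16] = u[2] = 13, the sequence is eventually periodic: after a pre-period of length 1 it cycles with period 14.
For j ≥ 2, u[j] depends only on (j - 2) mod 14. (340 - 2) mod 14 = 2, so u[340] = u[4] = 21.

21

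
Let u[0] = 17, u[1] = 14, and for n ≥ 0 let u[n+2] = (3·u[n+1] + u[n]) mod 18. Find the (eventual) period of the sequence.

Listing terms: u[0] = 17, u[1] = 14, u[2] = 5, u[3] = 11, u[4] = 2, u[5] = 17, u[6] = 17, u[7] = 14.
The sequence repeats with period 6.

6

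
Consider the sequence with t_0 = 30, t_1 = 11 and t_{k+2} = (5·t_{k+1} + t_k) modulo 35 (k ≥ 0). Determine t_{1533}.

16

We have t_0 = 30; t_1 = 11; t_2 = 15; t_3 = 16; t_4 = 25; t_5 = 1; t_6 = 30; t_7 = 11.
Since (t_6, t_7) = (t_0, t_1) = (30, 11) (two consecutive terms determine the rest), the sequence is periodic with period 6.
(1533 - 0) mod 6 = 3, so t_{1533} = t_3 = 16.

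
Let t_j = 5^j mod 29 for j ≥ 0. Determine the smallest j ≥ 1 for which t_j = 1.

Listing terms: t_0 = 1, t_1 = 5, t_2 = 25, t_3 = 9, t_4 = 16, t_5 = 22, t_6 = 23, t_7 = 28, t_8 = 24, t_9 = 4, t_{10} = 20, t_{11} = 13, t_{12} = 7, t_{13} = 6, t_{14} = 1.
The sequence repeats with period 14.
The value 1 next appears (with j ≥ 1) at t_{14}.

14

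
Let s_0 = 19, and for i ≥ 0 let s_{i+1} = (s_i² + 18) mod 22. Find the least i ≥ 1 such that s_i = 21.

2

Computing terms: s_0 = 19, s_1 = 5, s_2 = 21, s_3 = 19.
Since s_3 = s_0 = 19, the sequence is periodic with period 3.
The value 21 first appears (with i ≥ 1) at s_2.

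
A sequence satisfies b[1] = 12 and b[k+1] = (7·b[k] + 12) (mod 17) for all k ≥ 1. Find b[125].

We have b[1] = 12; b[2] = 11; b[3] = 4; b[4] = 6; b[5] = 3; b[6] = 16; b[7] = 5; b[8] = 13; b[9] = 1; b[10] = 2; b[11] = 9; b[12] = 7; b[13] = 10; b[14] = 14; b[15] = 8; b[16] = 0; b[17] = 12.
Since b[17] = b[1] = 12, the sequence is periodic with period 16.
So b[125] = b[1 + ((125-1) mod 16)] = b[13] = 10.

10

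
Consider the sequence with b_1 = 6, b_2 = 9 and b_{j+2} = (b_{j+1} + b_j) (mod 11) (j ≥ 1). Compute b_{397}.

Computing terms: b_1 = 6; b_2 = 9; b_3 = 4; b_4 = 2; b_5 = 6; b_6 = 8; b_7 = 3; b_8 = 0; b_9 = 3; b_{10} = 3; b_{11} = 6; b_{12} = 9.
The sequence repeats with period 10.
(397 - 1) mod 10 = 6, so b_{397} = b_7 = 3.

3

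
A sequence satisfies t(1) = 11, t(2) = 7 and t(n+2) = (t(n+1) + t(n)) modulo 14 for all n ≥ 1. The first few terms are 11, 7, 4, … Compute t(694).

5

We have t(1) = 11,  t(2) = 7,  t(3) = 4,  t(4) = 11,  t(5) = 1,  t(6) = 12,  t(7) = 13,  t(8) = 11,  t(9) = 10,  t(10) = 7,  t(11) = 3,  t(12) = 10,  t(13) = 13,  t(14) = 9,  t(15) = 8,  t(16) = 3,  t(17) = 11,  t(18) = 0,  t(19) = 11,  t(20) = 11,  t(21) = 8,  t(22) = 5,  t(23) = 13,  t(24) = 4,  t(25) = 3,  t(26) = 7,  t(27) = 10,  t(28) = 3,  t(29) = 13,  t(30) = 2,  t(31) = 1,  t(32) = 3,  t(33) = 4,  t(34) = 7,  t(35) = 11,  t(36) = 4,  t(37) = 1,  t(38) = 5,  t(39) = 6,  t(40) = 11,  t(41) = 3,  t(42) = 0,  t(43) = 3,  t(44) = 3,  t(45) = 6,  t(46) = 9,  t(47) = 1,  t(48) = 10,  t(49) = 11,  t(50) = 7.
Since (t(49), t(50)) = (t(1), t(2)) = (11, 7) (two consecutive terms determine the rest), the sequence is periodic with period 48.
So t(694) = t(1 + ((694-1) mod 48)) = t(22) = 5.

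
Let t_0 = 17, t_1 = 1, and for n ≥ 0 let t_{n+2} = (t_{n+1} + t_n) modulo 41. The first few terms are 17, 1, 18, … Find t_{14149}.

19

Computing terms: t_0 = 17, t_1 = 1, t_2 = 18, t_3 = 19, t_4 = 37, t_5 = 15, t_6 = 11, t_7 = 26, t_8 = 37, t_9 = 22, t_{10} = 18, t_{11} = 40, t_{12} = 17, t_{13} = 16, t_{14} = 33, t_{15} = 8, t_{16} = 0, t_{17} = 8, t_{18} = 8, t_{19} = 16, t_{20} = 24, t_{21} = 40, t_{22} = 23, t_{23} = 22, t_{24} = 4, t_{25} = 26, t_{26} = 30, t_{27} = 15, t_{28} = 4, t_{29} = 19, t_{30} = 23, t_{31} = 1, t_{32} = 24, t_{33} = 25, t_{34} = 8, t_{35} = 33, t_{36} = 0, t_{37} = 33, t_{38} = 33, t_{39} = 25, t_{40} = 17, t_{41} = 1.
Since (t_{40}, t_{41}) = (t_0, t_1) = (17, 1) (two consecutive terms determine the rest), the sequence is periodic with period 40.
(14149 - 0) mod 40 = 29, so t_{14149} = t_{29} = 19.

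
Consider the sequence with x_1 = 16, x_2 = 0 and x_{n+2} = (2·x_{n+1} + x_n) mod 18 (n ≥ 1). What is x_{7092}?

Listing terms: x_1 = 16,  x_2 = 0,  x_3 = 16,  x_4 = 14,  x_5 = 8,  x_6 = 12,  x_7 = 14,  x_8 = 4,  x_9 = 4,  x_{10} = 12,  x_{11} = 10,  x_{12} = 14,  x_{13} = 2,  x_{14} = 0,  x_{15} = 2,  x_{16} = 4,  x_{17} = 10,  x_{18} = 6,  x_{19} = 4,  x_{20} = 14,  x_{21} = 14,  x_{22} = 6,  x_{23} = 8,  x_{24} = 4,  x_{25} = 16,  x_{26} = 0.
The sequence repeats with period 24.
(7092 - 1) mod 24 = 11, so x_{7092} = x_{12} = 14.

14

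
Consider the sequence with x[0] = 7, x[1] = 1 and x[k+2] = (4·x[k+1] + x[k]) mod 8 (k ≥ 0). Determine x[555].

5

We have x[0] = 7, x[1] = 1, x[2] = 3, x[3] = 5, x[4] = 7, x[5] = 1.
The sequence repeats with period 4.
(555 - 0) mod 4 = 3, so x[555] = x[3] = 5.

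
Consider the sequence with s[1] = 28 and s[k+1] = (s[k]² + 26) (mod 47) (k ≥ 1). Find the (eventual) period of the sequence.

We have s[1] = 28; s[2] = 11; s[3] = 6; s[4] = 15; s[5] = 16; s[6] = 0; s[7] = 26; s[8] = 44; s[9] = 35; s[10] = 29; s[11] = 21; s[12] = 44.
Since s[12] = s[8] = 44, the sequence is eventually periodic: after a pre-period of length 7 it cycles with period 4.

4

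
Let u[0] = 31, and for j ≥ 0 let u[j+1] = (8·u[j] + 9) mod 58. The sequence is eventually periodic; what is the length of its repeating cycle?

u[0] = 31, u[1] = 25, u[2] = 35, u[3] = 57, u[4] = 1, u[5] = 17, u[6] = 29, u[7] = 9, u[8] = 23, u[9] = 19, u[10] = 45, u[11] = 21, u[12] = 3, u[13] = 33, u[14] = 41, u[15] = 47, u[16] = 37, u[17] = 15, u[18] = 13, u[19] = 55, u[20] = 43, u[21] = 5, u[22] = 49, u[23] = 53, u[24] = 27, u[25] = 51, u[26] = 11, u[27] = 39, u[28] = 31.
Since u[28] = u[0] = 31, the sequence is periodic with period 28.

28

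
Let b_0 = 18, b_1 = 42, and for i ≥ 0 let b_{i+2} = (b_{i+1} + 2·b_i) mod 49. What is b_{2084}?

1

We have b_0 = 18; b_1 = 42; b_2 = 29; b_3 = 15; b_4 = 24; b_5 = 5; b_6 = 4; b_7 = 14; b_8 = 22; b_9 = 1; b_{10} = 45; b_{11} = 47; b_{12} = 39; b_{13} = 35; b_{14} = 15; b_{15} = 36; b_{16} = 17; b_{17} = 40; b_{18} = 25; b_{19} = 7; b_{20} = 8; b_{21} = 22; b_{22} = 38; b_{23} = 33; b_{24} = 11; b_{25} = 28; b_{26} = 1; b_{27} = 8; b_{28} = 10; b_{29} = 26; b_{30} = 46; b_{31} = 0; b_{32} = 43; b_{33} = 43; b_{34} = 31; b_{35} = 19; b_{36} = 32; b_{37} = 21; b_{38} = 36; b_{39} = 29; b_{40} = 3; b_{41} = 12; b_{42} = 18; b_{43} = 42.
Since (b_{42}, b_{43}) = (b_0, b_1) = (18, 42) (two consecutive terms determine the rest), the sequence is periodic with period 42.
So b_{2084} = b_{0 + ((2084-0) mod 42)} = b_{26} = 1.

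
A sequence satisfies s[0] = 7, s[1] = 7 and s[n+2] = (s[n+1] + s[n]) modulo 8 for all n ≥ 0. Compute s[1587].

We have s[0] = 7, s[1] = 7, s[2] = 6, s[3] = 5, s[4] = 3, s[5] = 0, s[6] = 3, s[7] = 3, s[8] = 6, s[9] = 1, s[10] = 7, s[11] = 0, s[12] = 7, s[13] = 7.
Since (s[12], s[13]) = (s[0], s[1]) = (7, 7) (two consecutive terms determine the rest), the sequence is periodic with period 12.
So s[1587] = s[0 + ((1587-0) mod 12)] = s[3] = 5.

5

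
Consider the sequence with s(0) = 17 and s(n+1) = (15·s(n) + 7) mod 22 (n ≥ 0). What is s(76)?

9

We have s(0) = 17,  s(1) = 20,  s(2) = 21,  s(3) = 14,  s(4) = 19,  s(5) = 6,  s(6) = 9,  s(7) = 10,  s(8) = 3,  s(9) = 8,  s(10) = 17.
The sequence repeats with period 10.
So s(76) = s(0 + ((76-0) mod 10)) = s(6) = 9.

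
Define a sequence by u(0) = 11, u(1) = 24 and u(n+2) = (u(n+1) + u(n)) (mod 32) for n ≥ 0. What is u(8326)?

u(0) = 11, u(1) = 24, u(2) = 3, u(3) = 27, u(4) = 30, u(5) = 25, u(6) = 23, u(7) = 16, u(8) = 7, u(9) = 23, u(10) = 30, u(11) = 21, u(12) = 19, u(13) = 8, u(14) = 27, u(15) = 3, u(16) = 30, u(17) = 1, u(18) = 31, u(19) = 0, u(20) = 31, u(21) = 31, u(22) = 30, u(23) = 29, u(24) = 27, u(25) = 24, u(26) = 19, u(27) = 11, u(28) = 30, u(29) = 9, u(30) = 7, u(31) = 16, u(32) = 23, u(33) = 7, u(34) = 30, u(35) = 5, u(36) = 3, u(37) = 8, u(38) = 11, u(39) = 19, u(40) = 30, u(41) = 17, u(42) = 15, u(43) = 0, u(44) = 15, u(45) = 15, u(46) = 30, u(47) = 13, u(48) = 11, u(49) = 24.
The sequence repeats with period 48.
So u(8326) = u(0 + ((8326-0) mod 48)) = u(22) = 30.

30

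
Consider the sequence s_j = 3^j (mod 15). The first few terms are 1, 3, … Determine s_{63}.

We have s_0 = 1, s_1 = 3, s_2 = 9, s_3 = 12, s_4 = 6, s_5 = 3.
Since s_5 = s_1 = 3, the sequence is eventually periodic: after a pre-period of length 1 it cycles with period 4.
For j ≥ 1, s_j depends only on (j - 1) mod 4. (63 - 1) mod 4 = 2, so s_{63} = s_3 = 12.

12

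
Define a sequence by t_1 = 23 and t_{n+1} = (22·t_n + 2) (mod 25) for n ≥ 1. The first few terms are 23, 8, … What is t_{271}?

3

We have t_1 = 23,  t_2 = 8,  t_3 = 3,  t_4 = 18,  t_5 = 23.
The sequence repeats with period 4.
So t_{271} = t_{1 + ((271-1) mod 4)} = t_3 = 3.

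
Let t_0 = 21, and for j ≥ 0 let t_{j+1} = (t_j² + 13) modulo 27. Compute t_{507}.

t_0 = 21,  t_1 = 22,  t_2 = 11,  t_3 = 26,  t_4 = 14,  t_5 = 20,  t_6 = 8,  t_7 = 23,  t_8 = 2,  t_9 = 17,  t_{10} = 5,  t_{11} = 11.
Since t_{11} = t_2 = 11, the sequence is eventually periodic: after a pre-period of length 2 it cycles with period 9.
For j ≥ 2, t_j depends only on (j - 2) mod 9. (507 - 2) mod 9 = 1, so t_{507} = t_3 = 26.

26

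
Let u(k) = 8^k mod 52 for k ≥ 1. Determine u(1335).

Listing terms: u(1) = 8,  u(2) = 12,  u(3) = 44,  u(4) = 40,  u(5) = 8.
Since u(5) = u(1) = 8, the sequence is periodic with period 4.
So u(1335) = u(1 + ((1335-1) mod 4)) = u(3) = 44.

44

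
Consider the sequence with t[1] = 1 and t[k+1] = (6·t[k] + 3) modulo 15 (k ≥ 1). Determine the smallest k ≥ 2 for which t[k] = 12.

3

t[1] = 1; t[2] = 9; t[3] = 12; t[4] = 0; t[5] = 3; t[6] = 6; t[7] = 9.
Since t[7] = t[2] = 9, the sequence is eventually periodic: after a pre-period of length 1 it cycles with period 5.
The value 12 first appears (with k ≥ 2) at t[3].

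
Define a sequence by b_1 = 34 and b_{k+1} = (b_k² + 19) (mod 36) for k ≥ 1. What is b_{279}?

We have b_1 = 34, b_2 = 23, b_3 = 8, b_4 = 11, b_5 = 32, b_6 = 35, b_7 = 20, b_8 = 23.
Since b_8 = b_2 = 23, the sequence is eventually periodic: after a pre-period of length 1 it cycles with period 6.
For k ≥ 2, b_k depends only on (k - 2) mod 6. (279 - 2) mod 6 = 1, so b_{279} = b_3 = 8.

8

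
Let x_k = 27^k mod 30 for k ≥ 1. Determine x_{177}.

We have x_1 = 27, x_2 = 9, x_3 = 3, x_4 = 21, x_5 = 27.
Since x_5 = x_1 = 27, the sequence is periodic with period 4.
So x_{177} = x_{1 + ((177-1) mod 4)} = x_1 = 27.

27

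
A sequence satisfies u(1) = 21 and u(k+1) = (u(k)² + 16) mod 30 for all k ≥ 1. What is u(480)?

5

Computing terms: u(1) = 21; u(2) = 7; u(3) = 5; u(4) = 11; u(5) = 17; u(6) = 5.
Since u(6) = u(3) = 5, the sequence is eventually periodic: after a pre-period of length 2 it cycles with period 3.
For k ≥ 3, u(k) depends only on (k - 3) mod 3. (480 - 3) mod 3 = 0, so u(480) = u(3) = 5.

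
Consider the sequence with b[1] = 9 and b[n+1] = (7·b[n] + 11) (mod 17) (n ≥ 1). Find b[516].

Listing terms: b[1] = 9, b[2] = 6, b[3] = 2, b[4] = 8, b[5] = 16, b[6] = 4, b[7] = 5, b[8] = 12, b[9] = 10, b[10] = 13, b[11] = 0, b[12] = 11, b[13] = 3, b[14] = 15, b[15] = 14, b[16] = 7, b[17] = 9.
The sequence repeats with period 16.
So b[516] = b[1 + ((516-1) mod 16)] = b[4] = 8.

8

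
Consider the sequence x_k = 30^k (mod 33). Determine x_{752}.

9

Listing terms: x_1 = 30,  x_2 = 9,  x_3 = 6,  x_4 = 15,  x_5 = 21,  x_6 = 3,  x_7 = 24,  x_8 = 27,  x_9 = 18,  x_{10} = 12,  x_{11} = 30.
Since x_{11} = x_1 = 30, the sequence is periodic with period 10.
(752 - 1) mod 10 = 1, so x_{752} = x_2 = 9.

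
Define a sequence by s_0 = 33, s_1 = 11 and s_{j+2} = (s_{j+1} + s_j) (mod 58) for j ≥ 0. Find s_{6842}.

16

s_0 = 33; s_1 = 11; s_2 = 44; s_3 = 55; s_4 = 41; s_5 = 38; s_6 = 21; s_7 = 1; s_8 = 22; s_9 = 23; s_{10} = 45; s_{11} = 10; s_{12} = 55; s_{13} = 7; s_{14} = 4; s_{15} = 11; s_{16} = 15; s_{17} = 26; s_{18} = 41; s_{19} = 9; s_{20} = 50; s_{21} = 1; s_{22} = 51; s_{23} = 52; s_{24} = 45; s_{25} = 39; s_{26} = 26; s_{27} = 7; s_{28} = 33; s_{29} = 40; s_{30} = 15; s_{31} = 55; s_{32} = 12; s_{33} = 9; s_{34} = 21; s_{35} = 30; s_{36} = 51; s_{37} = 23; s_{38} = 16; s_{39} = 39; s_{40} = 55; s_{41} = 36; s_{42} = 33; s_{43} = 11.
The sequence repeats with period 42.
(6842 - 0) mod 42 = 38, so s_{6842} = s_{38} = 16.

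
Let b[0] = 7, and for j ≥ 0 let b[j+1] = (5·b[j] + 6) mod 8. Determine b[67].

5

Listing terms: b[0] = 7, b[1] = 1, b[2] = 3, b[3] = 5, b[4] = 7.
The sequence repeats with period 4.
(67 - 0) mod 4 = 3, so b[67] = b[3] = 5.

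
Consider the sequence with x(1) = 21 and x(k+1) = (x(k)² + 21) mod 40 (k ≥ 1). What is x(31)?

1

Listing terms: x(1) = 21,  x(2) = 22,  x(3) = 25,  x(4) = 6,  x(5) = 17,  x(6) = 30,  x(7) = 1,  x(8) = 22.
Since x(8) = x(2) = 22, the sequence is eventually periodic: after a pre-period of length 1 it cycles with period 6.
For k ≥ 2, x(k) depends only on (k - 2) mod 6. (31 - 2) mod 6 = 5, so x(31) = x(7) = 1.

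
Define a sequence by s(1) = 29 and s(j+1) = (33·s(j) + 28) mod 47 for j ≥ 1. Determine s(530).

28

Listing terms: s(1) = 29,  s(2) = 45,  s(3) = 9,  s(4) = 43,  s(5) = 37,  s(6) = 27,  s(7) = 26,  s(8) = 40,  s(9) = 32,  s(10) = 3,  s(11) = 33,  s(12) = 36,  s(13) = 41,  s(14) = 18,  s(15) = 11,  s(16) = 15,  s(17) = 6,  s(18) = 38,  s(19) = 13,  s(20) = 34,  s(21) = 22,  s(22) = 2,  s(23) = 0,  s(24) = 28,  s(25) = 12,  s(26) = 1,  s(27) = 14,  s(28) = 20,  s(29) = 30,  s(30) = 31,  s(31) = 17,  s(32) = 25,  s(33) = 7,  s(34) = 24,  s(35) = 21,  s(36) = 16,  s(37) = 39,  s(38) = 46,  s(39) = 42,  s(40) = 4,  s(41) = 19,  s(42) = 44,  s(43) = 23,  s(44) = 35,  s(45) = 8,  s(46) = 10,  s(47) = 29.
Since s(47) = s(1) = 29, the sequence is periodic with period 46.
(530 - 1) mod 46 = 23, so s(530) = s(24) = 28.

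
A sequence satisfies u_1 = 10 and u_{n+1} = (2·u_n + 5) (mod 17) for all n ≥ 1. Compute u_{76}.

Listing terms: u_1 = 10, u_2 = 8, u_3 = 4, u_4 = 13, u_5 = 14, u_6 = 16, u_7 = 3, u_8 = 11, u_9 = 10.
The sequence repeats with period 8.
(76 - 1) mod 8 = 3, so u_{76} = u_4 = 13.

13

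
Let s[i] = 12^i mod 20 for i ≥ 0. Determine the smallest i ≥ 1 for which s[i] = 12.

1

s[0] = 1, s[1] = 12, s[2] = 4, s[3] = 8, s[4] = 16, s[5] = 12.
Since s[5] = s[1] = 12, the sequence is eventually periodic: after a pre-period of length 1 it cycles with period 4.
The value 12 first appears (with i ≥ 1) at s[1].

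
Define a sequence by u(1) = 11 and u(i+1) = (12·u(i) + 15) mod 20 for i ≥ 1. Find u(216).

3

Computing terms: u(1) = 11,  u(2) = 7,  u(3) = 19,  u(4) = 3,  u(5) = 11.
Since u(5) = u(1) = 11, the sequence is periodic with period 4.
(216 - 1) mod 4 = 3, so u(216) = u(4) = 3.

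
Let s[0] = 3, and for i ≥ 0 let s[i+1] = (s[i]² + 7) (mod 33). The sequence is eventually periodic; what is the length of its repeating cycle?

s[0] = 3; s[1] = 16; s[2] = 32; s[3] = 8; s[4] = 5; s[5] = 32.
Since s[5] = s[2] = 32, the sequence is eventually periodic: after a pre-period of length 2 it cycles with period 3.

3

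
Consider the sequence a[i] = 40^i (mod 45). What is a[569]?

We have a[1] = 40, a[2] = 25, a[3] = 10, a[4] = 40.
Since a[4] = a[1] = 40, the sequence is periodic with period 3.
(569 - 1) mod 3 = 1, so a[569] = a[2] = 25.

25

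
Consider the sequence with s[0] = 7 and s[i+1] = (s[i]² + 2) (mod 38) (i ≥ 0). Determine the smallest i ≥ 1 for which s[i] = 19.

2

We have s[0] = 7, s[1] = 13, s[2] = 19, s[3] = 21, s[4] = 25, s[5] = 19.
Since s[5] = s[2] = 19, the sequence is eventually periodic: after a pre-period of length 2 it cycles with period 3.
The value 19 first appears (with i ≥ 1) at s[2].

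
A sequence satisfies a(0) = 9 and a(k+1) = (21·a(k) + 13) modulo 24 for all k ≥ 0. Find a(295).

4

We have a(0) = 9, a(1) = 10, a(2) = 7, a(3) = 16, a(4) = 13, a(5) = 22, a(6) = 19, a(7) = 4, a(8) = 1, a(9) = 10.
Since a(9) = a(1) = 10, the sequence is eventually periodic: after a pre-period of length 1 it cycles with period 8.
For k ≥ 1, a(k) depends only on (k - 1) mod 8. (295 - 1) mod 8 = 6, so a(295) = a(7) = 4.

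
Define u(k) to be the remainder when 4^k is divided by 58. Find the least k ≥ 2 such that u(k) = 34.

Computing terms: u(1) = 4, u(2) = 16, u(3) = 6, u(4) = 24, u(5) = 38, u(6) = 36, u(7) = 28, u(8) = 54, u(9) = 42, u(10) = 52, u(11) = 34, u(12) = 20, u(13) = 22, u(14) = 30, u(15) = 4.
Since u(15) = u(1) = 4, the sequence is periodic with period 14.
The value 34 first appears (with k ≥ 2) at u(11).

11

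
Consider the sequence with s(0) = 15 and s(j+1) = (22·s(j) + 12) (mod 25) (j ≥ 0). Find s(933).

s(0) = 15,  s(1) = 17,  s(2) = 11,  s(3) = 4,  s(4) = 0,  s(5) = 12,  s(6) = 1,  s(7) = 9,  s(8) = 10,  s(9) = 7,  s(10) = 16,  s(11) = 14,  s(12) = 20,  s(13) = 2,  s(14) = 6,  s(15) = 19,  s(16) = 5,  s(17) = 22,  s(18) = 21,  s(19) = 24,  s(20) = 15.
The sequence repeats with period 20.
So s(933) = s(0 + ((933-0) mod 20)) = s(13) = 2.

2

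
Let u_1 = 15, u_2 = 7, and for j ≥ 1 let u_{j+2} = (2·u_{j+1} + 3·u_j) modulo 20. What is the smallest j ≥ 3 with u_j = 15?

5

u_1 = 15; u_2 = 7; u_3 = 19; u_4 = 19; u_5 = 15; u_6 = 7.
Since (u_5, u_6) = (u_1, u_2) = (15, 7) (two consecutive terms determine the rest), the sequence is periodic with period 4.
The value 15 next appears (with j ≥ 3) at u_5.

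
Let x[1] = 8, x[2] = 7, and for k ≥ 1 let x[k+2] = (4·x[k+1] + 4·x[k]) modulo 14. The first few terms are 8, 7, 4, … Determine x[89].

Computing terms: x[1] = 8,  x[2] = 7,  x[3] = 4,  x[4] = 2,  x[5] = 10,  x[6] = 6,  x[7] = 8,  x[8] = 0,  x[9] = 4,  x[10] = 2.
Since (x[9], x[10]) = (x[3], x[4]) = (4, 2) (two consecutive terms determine the rest), the sequence is eventually periodic: after a pre-period of length 2 it cycles with period 6.
For k ≥ 3, x[k] depends only on (k - 3) mod 6. (89 - 3) mod 6 = 2, so x[89] = x[5] = 10.

10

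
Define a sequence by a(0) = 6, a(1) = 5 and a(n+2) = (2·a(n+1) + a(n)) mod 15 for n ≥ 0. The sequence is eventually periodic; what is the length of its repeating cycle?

24

a(0) = 6; a(1) = 5; a(2) = 1; a(3) = 7; a(4) = 0; a(5) = 7; a(6) = 14; a(7) = 5; a(8) = 9; a(9) = 8; a(10) = 10; a(11) = 13; a(12) = 6; a(13) = 10; a(14) = 11; a(15) = 2; a(16) = 0; a(17) = 2; a(18) = 4; a(19) = 10; a(20) = 9; a(21) = 13; a(22) = 5; a(23) = 8; a(24) = 6; a(25) = 5.
Since (a(24), a(25)) = (a(0), a(1)) = (6, 5) (two consecutive terms determine the rest), the sequence is periodic with period 24.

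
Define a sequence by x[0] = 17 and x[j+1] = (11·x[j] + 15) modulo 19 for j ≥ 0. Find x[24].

Listing terms: x[0] = 17, x[1] = 12, x[2] = 14, x[3] = 17.
The sequence repeats with period 3.
(24 - 0) mod 3 = 0, so x[24] = x[0] = 17.

17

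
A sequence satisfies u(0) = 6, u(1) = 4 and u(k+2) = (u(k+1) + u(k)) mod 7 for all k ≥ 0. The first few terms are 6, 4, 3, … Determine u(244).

Computing terms: u(0) = 6; u(1) = 4; u(2) = 3; u(3) = 0; u(4) = 3; u(5) = 3; u(6) = 6; u(7) = 2; u(8) = 1; u(9) = 3; u(10) = 4; u(11) = 0; u(12) = 4; u(13) = 4; u(14) = 1; u(15) = 5; u(16) = 6; u(17) = 4.
The sequence repeats with period 16.
So u(244) = u(0 + ((244-0) mod 16)) = u(4) = 3.

3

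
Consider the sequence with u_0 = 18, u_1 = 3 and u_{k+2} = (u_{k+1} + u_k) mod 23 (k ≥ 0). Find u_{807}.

9

u_0 = 18,  u_1 = 3,  u_2 = 21,  u_3 = 1,  u_4 = 22,  u_5 = 0,  u_6 = 22,  u_7 = 22,  u_8 = 21,  u_9 = 20,  u_{10} = 18,  u_{11} = 15,  u_{12} = 10,  u_{13} = 2,  u_{14} = 12,  u_{15} = 14,  u_{16} = 3,  u_{17} = 17,  u_{18} = 20,  u_{19} = 14,  u_{20} = 11,  u_{21} = 2,  u_{22} = 13,  u_{23} = 15,  u_{24} = 5,  u_{25} = 20,  u_{26} = 2,  u_{27} = 22,  u_{28} = 1,  u_{29} = 0,  u_{30} = 1,  u_{31} = 1,  u_{32} = 2,  u_{33} = 3,  u_{34} = 5,  u_{35} = 8,  u_{36} = 13,  u_{37} = 21,  u_{38} = 11,  u_{39} = 9,  u_{40} = 20,  u_{41} = 6,  u_{42} = 3,  u_{43} = 9,  u_{44} = 12,  u_{45} = 21,  u_{46} = 10,  u_{47} = 8,  u_{48} = 18,  u_{49} = 3.
Since (u_{48}, u_{49}) = (u_0, u_1) = (18, 3) (two consecutive terms determine the rest), the sequence is periodic with period 48.
So u_{807} = u_{0 + ((807-0) mod 48)} = u_{39} = 9.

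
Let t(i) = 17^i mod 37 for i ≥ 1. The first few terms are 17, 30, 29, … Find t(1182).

t(1) = 17,  t(2) = 30,  t(3) = 29,  t(4) = 12,  t(5) = 19,  t(6) = 27,  t(7) = 15,  t(8) = 33,  t(9) = 6,  t(10) = 28,  t(11) = 32,  t(12) = 26,  t(13) = 35,  t(14) = 3,  t(15) = 14,  t(16) = 16,  t(17) = 13,  t(18) = 36,  t(19) = 20,  t(20) = 7,  t(21) = 8,  t(22) = 25,  t(23) = 18,  t(24) = 10,  t(25) = 22,  t(26) = 4,  t(27) = 31,  t(28) = 9,  t(29) = 5,  t(30) = 11,  t(31) = 2,  t(32) = 34,  t(33) = 23,  t(34) = 21,  t(35) = 24,  t(36) = 1,  t(37) = 17.
The sequence repeats with period 36.
So t(1182) = t(1 + ((1182-1) mod 36)) = t(30) = 11.

11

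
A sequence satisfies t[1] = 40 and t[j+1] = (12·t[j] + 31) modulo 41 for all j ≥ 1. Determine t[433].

30

Computing terms: t[1] = 40; t[2] = 19; t[3] = 13; t[4] = 23; t[5] = 20; t[6] = 25; t[7] = 3; t[8] = 26; t[9] = 15; t[10] = 6; t[11] = 21; t[12] = 37; t[13] = 24; t[14] = 32; t[15] = 5; t[16] = 9; t[17] = 16; t[18] = 18; t[19] = 1; t[20] = 2; t[21] = 14; t[22] = 35; t[23] = 0; t[24] = 31; t[25] = 34; t[26] = 29; t[27] = 10; t[28] = 28; t[29] = 39; t[30] = 7; t[31] = 33; t[32] = 17; t[33] = 30; t[34] = 22; t[35] = 8; t[36] = 4; t[37] = 38; t[38] = 36; t[39] = 12; t[40] = 11; t[41] = 40.
The sequence repeats with period 40.
So t[433] = t[1 + ((433-1) mod 40)] = t[33] = 30.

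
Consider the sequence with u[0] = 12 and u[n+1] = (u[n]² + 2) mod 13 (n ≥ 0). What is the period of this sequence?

We have u[0] = 12, u[1] = 3, u[2] = 11, u[3] = 6, u[4] = 12.
Since u[4] = u[0] = 12, the sequence is periodic with period 4.

4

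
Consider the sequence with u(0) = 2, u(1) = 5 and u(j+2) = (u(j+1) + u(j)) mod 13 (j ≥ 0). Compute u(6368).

1

Computing terms: u(0) = 2, u(1) = 5, u(2) = 7, u(3) = 12, u(4) = 6, u(5) = 5, u(6) = 11, u(7) = 3, u(8) = 1, u(9) = 4, u(10) = 5, u(11) = 9, u(12) = 1, u(13) = 10, u(14) = 11, u(15) = 8, u(16) = 6, u(17) = 1, u(18) = 7, u(19) = 8, u(20) = 2, u(21) = 10, u(22) = 12, u(23) = 9, u(24) = 8, u(25) = 4, u(26) = 12, u(27) = 3, u(28) = 2, u(29) = 5.
The sequence repeats with period 28.
So u(6368) = u(0 + ((6368-0) mod 28)) = u(12) = 1.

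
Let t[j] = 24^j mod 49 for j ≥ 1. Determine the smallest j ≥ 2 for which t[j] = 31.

7

We have t[1] = 24, t[2] = 37, t[3] = 6, t[4] = 46, t[5] = 26, t[6] = 36, t[7] = 31, t[8] = 9, t[9] = 20, t[10] = 39, t[11] = 5, t[12] = 22, t[13] = 38, t[14] = 30, t[15] = 34, t[16] = 32, t[17] = 33, t[18] = 8, t[19] = 45, t[20] = 2, t[21] = 48, t[22] = 25, t[23] = 12, t[24] = 43, t[25] = 3, t[26] = 23, t[27] = 13, t[28] = 18, t[29] = 40, t[30] = 29, t[31] = 10, t[32] = 44, t[33] = 27, t[34] = 11, t[35] = 19, t[36] = 15, t[37] = 17, t[38] = 16, t[39] = 41, t[40] = 4, t[41] = 47, t[42] = 1, t[43] = 24.
The sequence repeats with period 42.
The value 31 first appears (with j ≥ 2) at t[7].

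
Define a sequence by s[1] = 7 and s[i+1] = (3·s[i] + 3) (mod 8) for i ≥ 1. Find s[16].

4

Listing terms: s[1] = 7, s[2] = 0, s[3] = 3, s[4] = 4, s[5] = 7.
Since s[5] = s[1] = 7, the sequence is periodic with period 4.
So s[16] = s[1 + ((16-1) mod 4)] = s[4] = 4.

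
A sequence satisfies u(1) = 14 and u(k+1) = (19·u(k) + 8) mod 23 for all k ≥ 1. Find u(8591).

We have u(1) = 14, u(2) = 21, u(3) = 16, u(4) = 13, u(5) = 2, u(6) = 0, u(7) = 8, u(8) = 22, u(9) = 12, u(10) = 6, u(11) = 7, u(12) = 3, u(13) = 19, u(14) = 1, u(15) = 4, u(16) = 15, u(17) = 17, u(18) = 9, u(19) = 18, u(20) = 5, u(21) = 11, u(22) = 10, u(23) = 14.
The sequence repeats with period 22.
(8591 - 1) mod 22 = 10, so u(8591) = u(11) = 7.

7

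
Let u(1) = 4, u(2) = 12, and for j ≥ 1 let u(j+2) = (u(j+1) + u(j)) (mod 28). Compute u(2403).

Listing terms: u(1) = 4, u(2) = 12, u(3) = 16, u(4) = 0, u(5) = 16, u(6) = 16, u(7) = 4, u(8) = 20, u(9) = 24, u(10) = 16, u(11) = 12, u(12) = 0, u(13) = 12, u(14) = 12, u(15) = 24, u(16) = 8, u(17) = 4, u(18) = 12.
The sequence repeats with period 16.
(2403 - 1) mod 16 = 2, so u(2403) = u(3) = 16.

16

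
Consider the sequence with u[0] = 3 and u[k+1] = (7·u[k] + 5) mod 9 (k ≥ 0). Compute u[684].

Computing terms: u[0] = 3, u[1] = 8, u[2] = 7, u[3] = 0, u[4] = 5, u[5] = 4, u[6] = 6, u[7] = 2, u[8] = 1, u[9] = 3.
Since u[9] = u[0] = 3, the sequence is periodic with period 9.
So u[684] = u[0 + ((684-0) mod 9)] = u[0] = 3.

3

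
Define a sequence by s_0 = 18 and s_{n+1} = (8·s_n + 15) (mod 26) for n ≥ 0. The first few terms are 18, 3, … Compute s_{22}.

Computing terms: s_0 = 18, s_1 = 3, s_2 = 13, s_3 = 15, s_4 = 5, s_5 = 3.
Since s_5 = s_1 = 3, the sequence is eventually periodic: after a pre-period of length 1 it cycles with period 4.
For n ≥ 1, s_n depends only on (n - 1) mod 4. (22 - 1) mod 4 = 1, so s_{22} = s_2 = 13.

13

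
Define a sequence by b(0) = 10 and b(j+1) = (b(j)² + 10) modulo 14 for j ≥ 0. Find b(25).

12

We have b(0) = 10; b(1) = 12; b(2) = 0; b(3) = 10.
The sequence repeats with period 3.
(25 - 0) mod 3 = 1, so b(25) = b(1) = 12.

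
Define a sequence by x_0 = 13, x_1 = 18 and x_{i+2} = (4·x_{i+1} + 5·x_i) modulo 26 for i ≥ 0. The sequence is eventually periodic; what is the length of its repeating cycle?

We have x_0 = 13; x_1 = 18; x_2 = 7; x_3 = 14; x_4 = 13; x_5 = 18.
Since (x_4, x_5) = (x_0, x_1) = (13, 18) (two consecutive terms determine the rest), the sequence is periodic with period 4.

4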